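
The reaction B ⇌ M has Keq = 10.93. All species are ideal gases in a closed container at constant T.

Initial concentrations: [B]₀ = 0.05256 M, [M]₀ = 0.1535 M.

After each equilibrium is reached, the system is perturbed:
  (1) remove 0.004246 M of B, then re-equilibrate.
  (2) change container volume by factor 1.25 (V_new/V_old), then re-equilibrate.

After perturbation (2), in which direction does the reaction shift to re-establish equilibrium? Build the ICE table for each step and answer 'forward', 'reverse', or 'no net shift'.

Q₀ = 2.92 vs Keq = 10.93 ⇒ Q<K, forward
Step 1:
                    B           M
  Initial     0.05256      0.1535
  Change     -0.03529     0.03529
  Equil       0.01727      0.1888
  solve Keq expr → x = 0.03529; check Q = 10.93
Then remove 0.004246 M of B.
Step 2:
                    B           M
  Initial     0.01303      0.1888
  Change      0.00389    -0.00389
  Equil       0.01692      0.1849
  solve Keq expr → x = -0.00389; check Q = 10.93
Then change container volume by factor 1.25 (V_new/V_old).
Step 3:
                    B           M
  Initial     0.01353      0.1479
  Change            0           0
  Equil       0.01353      0.1479
  solve Keq expr → x = 0; check Q = 10.93

Direction: no net shift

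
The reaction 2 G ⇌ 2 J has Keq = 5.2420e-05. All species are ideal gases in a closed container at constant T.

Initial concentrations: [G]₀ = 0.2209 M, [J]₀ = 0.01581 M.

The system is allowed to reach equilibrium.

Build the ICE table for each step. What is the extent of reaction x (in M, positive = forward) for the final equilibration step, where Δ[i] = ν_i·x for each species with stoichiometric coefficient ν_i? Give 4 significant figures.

x = -0.007054 M

Q₀ = 0.005122 vs Keq = 5.2420e-05 ⇒ Q>K, reverse
Step 1:
                    G           J
  init         0.2209     0.01581
  Δ           0.01411    -0.01411
  eq            0.235    0.001702
  solve Keq expr → x = -0.007054; check Q = 5.2420e-05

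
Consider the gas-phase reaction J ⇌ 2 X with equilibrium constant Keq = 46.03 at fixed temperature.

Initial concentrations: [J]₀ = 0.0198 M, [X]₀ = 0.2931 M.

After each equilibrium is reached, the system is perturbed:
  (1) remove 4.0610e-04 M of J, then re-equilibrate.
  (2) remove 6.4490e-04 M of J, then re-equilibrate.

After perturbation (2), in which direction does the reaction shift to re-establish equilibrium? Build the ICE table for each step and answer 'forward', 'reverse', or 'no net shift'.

Direction: reverse

Q₀ = 4.339 vs Keq = 46.03 ⇒ Q<K, forward
Step 1:
                    J           X
  Initial      0.0198      0.2931
  Change     -0.01746     0.03492
  Equil      0.002338       0.328
  solve Keq expr → x = 0.01746; check Q = 46.03
Then remove 4.0610e-04 M of J.
Step 2:
                    J           X
  Initial    0.001932       0.328
  Change   3.9486e-04 -7.8972e-04
  Equil      0.002326      0.3272
  solve Keq expr → x = -3.9486e-04; check Q = 46.03
Then remove 6.4490e-04 M of J.
Step 3:
                    J           X
  Initial    0.001681      0.3272
  Change   6.2710e-04   -0.001254
  Equil      0.002309       0.326
  solve Keq expr → x = -6.2710e-04; check Q = 46.03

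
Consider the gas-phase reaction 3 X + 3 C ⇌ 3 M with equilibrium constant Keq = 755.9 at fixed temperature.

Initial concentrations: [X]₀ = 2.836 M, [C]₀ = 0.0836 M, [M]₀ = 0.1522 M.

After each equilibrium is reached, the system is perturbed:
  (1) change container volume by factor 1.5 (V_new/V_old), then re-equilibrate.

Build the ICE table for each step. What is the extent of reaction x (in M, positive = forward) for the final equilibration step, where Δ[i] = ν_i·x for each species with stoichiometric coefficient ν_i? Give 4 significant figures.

x = -9.4110e-04 M

Q₀ = 0.2645 vs Keq = 755.9 ⇒ Q<K, forward
Step 1:
                    X           C           M
  Initial       2.836      0.0836      0.1522
  Change     -0.07458    -0.07458     0.07458
  Equil         2.761    0.009016      0.2268
  solve Keq expr → x = 0.02486; check Q = 755.9
Then change container volume by factor 1.5 (V_new/V_old).
Step 2:
                    X           C           M
  Initial       1.841     0.00601      0.1512
  Change     0.002823    0.002823   -0.002823
  Equil         1.844    0.008834      0.1484
  solve Keq expr → x = -9.4110e-04; check Q = 755.9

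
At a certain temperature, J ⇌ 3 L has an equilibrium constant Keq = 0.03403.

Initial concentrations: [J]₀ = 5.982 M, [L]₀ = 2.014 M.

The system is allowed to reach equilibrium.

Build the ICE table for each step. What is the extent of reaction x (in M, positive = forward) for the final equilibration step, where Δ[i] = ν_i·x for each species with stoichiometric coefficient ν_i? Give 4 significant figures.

x = -0.4702 M

Q₀ = 1.366 vs Keq = 0.03403 ⇒ Q>K, reverse
Step 1:
                    J           L
  init          5.982       2.014
  Δ            0.4702      -1.411
  eq            6.452      0.6033
  solve Keq expr → x = -0.4702; check Q = 0.03403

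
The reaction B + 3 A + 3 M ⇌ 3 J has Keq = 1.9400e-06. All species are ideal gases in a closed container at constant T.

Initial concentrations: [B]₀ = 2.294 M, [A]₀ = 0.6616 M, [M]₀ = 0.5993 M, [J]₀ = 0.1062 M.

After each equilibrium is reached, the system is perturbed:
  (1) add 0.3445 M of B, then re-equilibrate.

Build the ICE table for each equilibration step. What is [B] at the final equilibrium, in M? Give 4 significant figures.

Q₀ = 0.008376 vs Keq = 1.9400e-06 ⇒ Q>K, reverse
Step 1:
                    B           A           M           J
  Initial       2.294      0.6616      0.5993      0.1062
  Change      0.03249     0.09746     0.09746    -0.09746
  Equil         2.326      0.7591      0.6968     0.00874
  solve Keq expr → x = -0.03249; check Q = 1.9400e-06
Then add 0.3445 M of B.
Step 2:
                    B           A           M           J
  Initial       2.671      0.7591      0.6968     0.00874
  Change  -1.3382e-04 -4.0145e-04 -4.0145e-04  4.0145e-04
  Equil         2.671      0.7587      0.6964    0.009142
  solve Keq expr → x = 1.3382e-04; check Q = 1.9400e-06

[B]_eq = 2.671 M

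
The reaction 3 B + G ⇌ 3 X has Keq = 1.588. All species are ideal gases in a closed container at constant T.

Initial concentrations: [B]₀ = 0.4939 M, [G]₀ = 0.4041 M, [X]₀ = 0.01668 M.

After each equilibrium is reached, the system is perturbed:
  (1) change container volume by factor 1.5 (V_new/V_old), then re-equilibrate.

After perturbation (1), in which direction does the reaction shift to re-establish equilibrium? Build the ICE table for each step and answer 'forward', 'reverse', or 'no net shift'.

Q₀ = 9.5320e-05 vs Keq = 1.588 ⇒ Q<K, forward
Step 1:
                  B         G         X
  I          0.4939    0.4041   0.01668
  C         -0.2117  -0.07056    0.2117
  E          0.2822    0.3335    0.2284
  solve Keq expr → x = 0.07056; check Q = 1.588
Then change container volume by factor 1.5 (V_new/V_old).
Step 2:
                  B         G         X
  I          0.1882    0.2224    0.1522
  C         0.01083  0.003611  -0.01083
  E           0.199     0.226    0.1414
  solve Keq expr → x = -0.003611; check Q = 1.588

Direction: reverse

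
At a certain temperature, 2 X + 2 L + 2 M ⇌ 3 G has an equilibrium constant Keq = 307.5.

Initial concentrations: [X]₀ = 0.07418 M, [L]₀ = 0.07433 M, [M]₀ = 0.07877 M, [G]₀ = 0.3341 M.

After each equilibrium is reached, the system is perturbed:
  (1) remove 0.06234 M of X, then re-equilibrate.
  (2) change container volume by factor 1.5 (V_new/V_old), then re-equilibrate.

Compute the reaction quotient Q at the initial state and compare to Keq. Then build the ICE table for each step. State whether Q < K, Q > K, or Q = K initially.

Q₀ = 1.9770e+05 vs Keq = 307.5 ⇒ Q>K, reverse
Step 1:
                  X         L         M         G
  I         0.07418   0.07433   0.07877    0.3341
  C         0.09363   0.09363   0.09363   -0.1405
  E          0.1678     0.168    0.1724    0.1936
  solve Keq expr → x = -0.04682; check Q = 307.5
Then remove 0.06234 M of X.
Step 2:
                  X         L         M         G
  I          0.1055     0.168    0.1724    0.1936
  C         0.01429   0.01429   0.01429  -0.02144
  E          0.1198    0.1823    0.1867    0.1722
  solve Keq expr → x = -0.007146; check Q = 307.5
Then change container volume by factor 1.5 (V_new/V_old).
Step 3:
                  X         L         M         G
  I         0.07984    0.1215    0.1245    0.1148
  C         0.01253   0.01253   0.01253   -0.0188
  E         0.09238     0.134     0.137   0.09601
  solve Keq expr → x = -0.006267; check Q = 307.5

Q₀ = 1.9770e+05; Q > K (proceeds reverse)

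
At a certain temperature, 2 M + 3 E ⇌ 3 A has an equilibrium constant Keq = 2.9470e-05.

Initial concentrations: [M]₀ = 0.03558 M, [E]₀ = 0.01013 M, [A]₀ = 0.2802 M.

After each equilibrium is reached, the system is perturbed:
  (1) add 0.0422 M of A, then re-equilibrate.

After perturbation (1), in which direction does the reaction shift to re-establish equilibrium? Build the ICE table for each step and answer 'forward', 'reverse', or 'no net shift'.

Q₀ = 1.6717e+07 vs Keq = 2.9470e-05 ⇒ Q>K, reverse
Step 1:
                    M           E           A
  I           0.03558     0.01013      0.2802
  C            0.1846       0.277      -0.277
  E            0.2202      0.2871    0.003234
  solve Keq expr → x = -0.09232; check Q = 2.9470e-05
Then add 0.0422 M of A.
Step 2:
                    M           E           A
  I            0.2202      0.2871     0.04543
  C           0.02762     0.04143    -0.04143
  E            0.2478      0.3285    0.004004
  solve Keq expr → x = -0.01381; check Q = 2.9470e-05

Direction: reverse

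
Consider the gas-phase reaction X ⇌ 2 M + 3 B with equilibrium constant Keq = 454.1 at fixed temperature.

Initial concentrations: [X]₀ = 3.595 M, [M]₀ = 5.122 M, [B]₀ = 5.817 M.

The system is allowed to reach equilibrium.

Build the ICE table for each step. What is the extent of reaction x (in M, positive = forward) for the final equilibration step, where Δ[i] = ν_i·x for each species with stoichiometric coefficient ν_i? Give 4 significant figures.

x = -0.4043 M

Q₀ = 1436 vs Keq = 454.1 ⇒ Q>K, reverse
Step 1:
                  X         M         B
  init        3.595     5.122     5.817
  Δ          0.4043   -0.8085    -1.213
  eq          3.999     4.313     4.604
  solve Keq expr → x = -0.4043; check Q = 454.1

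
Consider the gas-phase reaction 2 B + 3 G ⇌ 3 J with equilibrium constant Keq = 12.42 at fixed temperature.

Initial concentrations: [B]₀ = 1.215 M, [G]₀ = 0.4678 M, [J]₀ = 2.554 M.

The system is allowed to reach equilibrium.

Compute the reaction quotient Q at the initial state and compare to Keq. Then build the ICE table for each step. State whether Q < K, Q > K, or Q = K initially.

Q₀ = 110.2 vs Keq = 12.42 ⇒ Q>K, reverse
Step 1:
                  B         G         J
  Initial     1.215    0.4678     2.554
  Change     0.2019    0.3028   -0.3028
  Equil       1.417    0.7706     2.251
  solve Keq expr → x = -0.1009; check Q = 12.42

Q₀ = 110.2; Q > K (proceeds reverse)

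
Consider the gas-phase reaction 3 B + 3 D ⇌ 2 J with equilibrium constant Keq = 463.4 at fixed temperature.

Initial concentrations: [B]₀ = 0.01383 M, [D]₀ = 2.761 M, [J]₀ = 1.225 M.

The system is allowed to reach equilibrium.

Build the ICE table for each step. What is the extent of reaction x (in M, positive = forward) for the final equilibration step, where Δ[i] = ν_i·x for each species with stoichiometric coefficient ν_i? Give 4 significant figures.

x = -0.01276 M

Q₀ = 2.6953e+04 vs Keq = 463.4 ⇒ Q>K, reverse
Step 1:
                  B         D         J
  Initial   0.01383     2.761     1.225
  Change    0.03828   0.03828  -0.02552
  Equil     0.05211     2.799     1.199
  solve Keq expr → x = -0.01276; check Q = 463.4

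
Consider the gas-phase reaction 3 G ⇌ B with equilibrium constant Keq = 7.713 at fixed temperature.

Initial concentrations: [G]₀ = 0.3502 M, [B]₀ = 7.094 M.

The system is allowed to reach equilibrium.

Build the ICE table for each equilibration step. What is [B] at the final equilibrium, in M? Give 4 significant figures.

[B]_eq = 6.89 M

Q₀ = 165.2 vs Keq = 7.713 ⇒ Q>K, reverse
Step 1:
                   G          B
  Initial     0.3502      7.094
  Change      0.6129    -0.2043
  Equil       0.9631       6.89
  solve Keq expr → x = -0.2043; check Q = 7.713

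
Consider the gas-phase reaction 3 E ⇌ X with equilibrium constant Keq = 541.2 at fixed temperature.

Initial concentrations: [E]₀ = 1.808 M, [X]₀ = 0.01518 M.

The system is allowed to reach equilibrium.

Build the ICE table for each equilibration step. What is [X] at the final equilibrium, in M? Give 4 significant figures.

[X]_eq = 0.5837 M

Q₀ = 0.002568 vs Keq = 541.2 ⇒ Q<K, forward
Step 1:
                  E         X
  I           1.808   0.01518
  C          -1.705    0.5685
  E          0.1025    0.5837
  solve Keq expr → x = 0.5685; check Q = 541.2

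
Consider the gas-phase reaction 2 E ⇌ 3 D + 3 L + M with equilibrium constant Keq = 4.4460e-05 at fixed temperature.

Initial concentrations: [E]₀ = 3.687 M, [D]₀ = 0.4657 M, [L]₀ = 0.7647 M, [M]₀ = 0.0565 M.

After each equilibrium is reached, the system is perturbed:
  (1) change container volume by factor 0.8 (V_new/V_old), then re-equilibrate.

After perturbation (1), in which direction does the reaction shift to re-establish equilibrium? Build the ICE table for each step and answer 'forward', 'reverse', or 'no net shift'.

Q₀ = 1.8771e-04 vs Keq = 4.4460e-05 ⇒ Q>K, reverse
Step 1:
                  E         D         L         M
  I           3.687    0.4657    0.7647    0.0565
  C         0.04979  -0.07468  -0.07468  -0.02489
  E           3.737     0.391      0.69   0.03161
  solve Keq expr → x = -0.02489; check Q = 4.4460e-05
Then change container volume by factor 0.8 (V_new/V_old).
Step 2:
                  E         D         L         M
  I           4.671    0.4888    0.8625   0.03951
  C         0.03465  -0.05198  -0.05198  -0.01733
  E           4.706    0.4368    0.8105   0.02218
  solve Keq expr → x = -0.01733; check Q = 4.4460e-05

Direction: reverse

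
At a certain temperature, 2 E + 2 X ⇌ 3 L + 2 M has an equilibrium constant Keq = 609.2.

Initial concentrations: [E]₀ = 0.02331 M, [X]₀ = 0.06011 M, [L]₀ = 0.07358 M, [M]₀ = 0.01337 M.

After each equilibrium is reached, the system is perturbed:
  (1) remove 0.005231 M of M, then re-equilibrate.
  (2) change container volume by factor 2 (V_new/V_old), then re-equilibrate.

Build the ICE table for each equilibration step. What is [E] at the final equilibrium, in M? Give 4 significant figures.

Q₀ = 0.03627 vs Keq = 609.2 ⇒ Q<K, forward
Step 1:
                   E          X          L          M
  init       0.02331    0.06011    0.07358    0.01337
  Δ           -0.022     -0.022      0.033      0.022
  eq        0.001309    0.03811     0.1066    0.03537
  solve Keq expr → x = 0.011; check Q = 609.2
Then remove 0.005231 M of M.
Step 2:
                   E          X          L          M
  init      0.001309    0.03811     0.1066    0.03014
  Δ       -1.7748e-04 -1.7748e-04 2.6621e-04 1.7748e-04
  eq        0.001131    0.03793     0.1068    0.03032
  solve Keq expr → x = 8.8738e-05; check Q = 609.2
Then change container volume by factor 2 (V_new/V_old).
Step 3:
                   E          X          L          M
  init    5.6552e-04    0.01897    0.05342    0.01516
  Δ       -1.5552e-04 -1.5552e-04 2.3328e-04 1.5552e-04
  eq      4.1000e-04    0.01881    0.05366    0.01531
  solve Keq expr → x = 7.7762e-05; check Q = 609.2

[E]_eq = 4.1000e-04 M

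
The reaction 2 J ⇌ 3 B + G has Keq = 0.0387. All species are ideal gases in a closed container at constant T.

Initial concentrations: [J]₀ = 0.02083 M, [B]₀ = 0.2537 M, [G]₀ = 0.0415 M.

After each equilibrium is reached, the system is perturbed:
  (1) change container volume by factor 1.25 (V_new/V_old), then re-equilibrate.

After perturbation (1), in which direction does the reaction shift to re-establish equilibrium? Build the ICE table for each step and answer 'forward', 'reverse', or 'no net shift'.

Q₀ = 1.562 vs Keq = 0.0387 ⇒ Q>K, reverse
Step 1:
                  J         B         G
  init      0.02083    0.2537    0.0415
  Δ          0.0411  -0.06165  -0.02055
  eq        0.06193    0.1921   0.02095
  solve Keq expr → x = -0.02055; check Q = 0.0387
Then change container volume by factor 1.25 (V_new/V_old).
Step 2:
                  J         B         G
  init      0.04954    0.1536   0.01676
  Δ       -0.004509  0.006763  0.002254
  eq        0.04503    0.1604   0.01902
  solve Keq expr → x = 0.002254; check Q = 0.0387

Direction: forward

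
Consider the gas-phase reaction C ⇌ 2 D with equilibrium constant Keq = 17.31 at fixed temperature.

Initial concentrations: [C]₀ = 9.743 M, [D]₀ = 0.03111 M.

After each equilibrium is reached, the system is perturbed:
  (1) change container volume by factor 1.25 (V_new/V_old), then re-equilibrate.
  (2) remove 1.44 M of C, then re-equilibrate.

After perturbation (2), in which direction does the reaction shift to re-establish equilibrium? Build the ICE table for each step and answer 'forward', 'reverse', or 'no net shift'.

Q₀ = 9.9336e-05 vs Keq = 17.31 ⇒ Q<K, forward
Step 1:
                   C          D
  Initial      9.743    0.03111
  Change       -4.67       9.34
  Equil        5.073      9.371
  solve Keq expr → x = 4.67; check Q = 17.31
Then change container volume by factor 1.25 (V_new/V_old).
Step 2:
                   C          D
  Initial      4.058      7.497
  Change       -0.29     0.5799
  Equil        3.769      8.077
  solve Keq expr → x = 0.29; check Q = 17.31
Then remove 1.44 M of C.
Step 3:
                   C          D
  Initial      2.329      8.077
  Change      0.5246     -1.049
  Equil        2.853      7.028
  solve Keq expr → x = -0.5246; check Q = 17.31

Direction: reverse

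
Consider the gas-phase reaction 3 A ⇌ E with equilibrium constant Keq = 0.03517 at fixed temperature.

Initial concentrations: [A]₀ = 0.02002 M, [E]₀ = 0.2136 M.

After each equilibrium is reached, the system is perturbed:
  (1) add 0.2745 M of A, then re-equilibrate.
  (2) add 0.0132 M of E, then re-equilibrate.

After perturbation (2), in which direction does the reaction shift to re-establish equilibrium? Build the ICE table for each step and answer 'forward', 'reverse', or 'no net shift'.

Direction: reverse

Q₀ = 2.6620e+04 vs Keq = 0.03517 ⇒ Q>K, reverse
Step 1:
                   A          E
  I          0.02002     0.2136
  C           0.6139    -0.2046
  E           0.6339    0.00896
  solve Keq expr → x = -0.2046; check Q = 0.03517
Then add 0.2745 M of A.
Step 2:
                   A          E
  I           0.9084    0.00896
  C          -0.0418    0.01393
  E           0.8666    0.02289
  solve Keq expr → x = 0.01393; check Q = 0.03517
Then add 0.0132 M of E.
Step 3:
                   A          E
  I           0.8666    0.03609
  C          0.03177   -0.01059
  E           0.8984     0.0255
  solve Keq expr → x = -0.01059; check Q = 0.03517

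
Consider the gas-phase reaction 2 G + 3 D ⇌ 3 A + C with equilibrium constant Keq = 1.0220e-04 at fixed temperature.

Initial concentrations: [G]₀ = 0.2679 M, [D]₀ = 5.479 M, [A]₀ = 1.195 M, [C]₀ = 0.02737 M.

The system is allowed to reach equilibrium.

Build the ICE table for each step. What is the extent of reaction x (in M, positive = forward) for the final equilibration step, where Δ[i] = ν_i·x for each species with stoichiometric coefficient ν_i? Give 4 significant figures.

x = -0.02608 M

Q₀ = 0.003957 vs Keq = 1.0220e-04 ⇒ Q>K, reverse
Step 1:
                   G          D          A          C
  I           0.2679      5.479      1.195    0.02737
  C          0.05216    0.07824   -0.07824   -0.02608
  E           0.3201      5.557      1.117    0.00129
  solve Keq expr → x = -0.02608; check Q = 1.0220e-04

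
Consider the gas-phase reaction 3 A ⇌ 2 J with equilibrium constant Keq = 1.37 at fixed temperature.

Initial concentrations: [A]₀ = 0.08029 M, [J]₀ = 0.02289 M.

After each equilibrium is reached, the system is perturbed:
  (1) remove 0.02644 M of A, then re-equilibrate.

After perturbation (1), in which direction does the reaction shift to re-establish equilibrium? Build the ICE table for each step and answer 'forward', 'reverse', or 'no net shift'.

Q₀ = 1.012 vs Keq = 1.37 ⇒ Q<K, forward
Step 1:
                   A          J
  init       0.08029    0.02289
  Δ        -0.003226    0.00215
  eq         0.07706    0.02504
  solve Keq expr → x = 0.001075; check Q = 1.37
Then remove 0.02644 M of A.
Step 2:
                   A          J
  init       0.05062    0.02504
  Δ          0.01082  -0.007213
  eq         0.06144    0.01783
  solve Keq expr → x = -0.003607; check Q = 1.37

Direction: reverse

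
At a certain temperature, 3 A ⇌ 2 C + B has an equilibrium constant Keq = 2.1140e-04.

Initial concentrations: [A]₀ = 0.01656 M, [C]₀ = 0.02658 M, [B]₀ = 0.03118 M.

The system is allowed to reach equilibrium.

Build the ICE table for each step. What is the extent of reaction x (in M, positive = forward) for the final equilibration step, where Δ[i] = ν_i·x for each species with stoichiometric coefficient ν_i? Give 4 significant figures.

x = -0.01261 M

Q₀ = 4.851 vs Keq = 2.1140e-04 ⇒ Q>K, reverse
Step 1:
                    A           C           B
  I           0.01656     0.02658     0.03118
  C           0.03784    -0.02523    -0.01261
  E            0.0544    0.001354     0.01857
  solve Keq expr → x = -0.01261; check Q = 2.1140e-04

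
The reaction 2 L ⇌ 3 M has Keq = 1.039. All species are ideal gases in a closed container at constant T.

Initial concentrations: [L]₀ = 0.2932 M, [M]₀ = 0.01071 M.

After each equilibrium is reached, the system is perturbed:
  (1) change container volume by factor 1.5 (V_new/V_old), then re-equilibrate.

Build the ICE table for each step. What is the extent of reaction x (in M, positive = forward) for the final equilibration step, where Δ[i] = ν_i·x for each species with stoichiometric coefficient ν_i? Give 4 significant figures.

x = 0.004068 M

Q₀ = 1.4290e-05 vs Keq = 1.039 ⇒ Q<K, forward
Step 1:
                    L           M
  I            0.2932     0.01071
  C           -0.1648      0.2471
  E            0.1284      0.2578
  solve Keq expr → x = 0.08238; check Q = 1.039
Then change container volume by factor 1.5 (V_new/V_old).
Step 2:
                    L           M
  I           0.08563      0.1719
  C         -0.008137      0.0122
  E           0.07749      0.1841
  solve Keq expr → x = 0.004068; check Q = 1.039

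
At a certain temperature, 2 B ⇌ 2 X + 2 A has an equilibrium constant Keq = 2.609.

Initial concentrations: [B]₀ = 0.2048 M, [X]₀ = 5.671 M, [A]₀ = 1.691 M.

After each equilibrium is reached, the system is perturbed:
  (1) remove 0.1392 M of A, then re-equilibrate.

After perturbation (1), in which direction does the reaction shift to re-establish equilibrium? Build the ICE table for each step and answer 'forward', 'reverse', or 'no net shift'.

Q₀ = 2193 vs Keq = 2.609 ⇒ Q>K, reverse
Step 1:
                    B           X           A
  init         0.2048       5.671       1.691
  Δ             1.189      -1.189      -1.189
  eq            1.394       4.482      0.5022
  solve Keq expr → x = -0.5944; check Q = 2.609
Then remove 0.1392 M of A.
Step 2:
                    B           X           A
  init          1.394       4.482       0.363
  Δ          -0.09517     0.09517     0.09517
  eq            1.298       4.577      0.4582
  solve Keq expr → x = 0.04759; check Q = 2.609

Direction: forward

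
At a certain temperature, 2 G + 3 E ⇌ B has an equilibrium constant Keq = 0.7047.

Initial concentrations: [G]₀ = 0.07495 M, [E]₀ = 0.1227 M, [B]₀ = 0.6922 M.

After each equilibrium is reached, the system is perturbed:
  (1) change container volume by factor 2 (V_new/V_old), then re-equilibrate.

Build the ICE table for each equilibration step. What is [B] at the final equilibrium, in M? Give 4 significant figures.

Q₀ = 6.6704e+04 vs Keq = 0.7047 ⇒ Q>K, reverse
Step 1:
                  G         E         B
  init      0.07495    0.1227    0.6922
  Δ          0.6155    0.9233   -0.3078
  eq         0.6905     1.046    0.3844
  solve Keq expr → x = -0.3078; check Q = 0.7047
Then change container volume by factor 2 (V_new/V_old).
Step 2:
                  G         E         B
  init       0.3452     0.523    0.1922
  Δ          0.1837    0.2755  -0.09184
  eq         0.5289    0.7985    0.1004
  solve Keq expr → x = -0.09184; check Q = 0.7047

[B]_eq = 0.1004 M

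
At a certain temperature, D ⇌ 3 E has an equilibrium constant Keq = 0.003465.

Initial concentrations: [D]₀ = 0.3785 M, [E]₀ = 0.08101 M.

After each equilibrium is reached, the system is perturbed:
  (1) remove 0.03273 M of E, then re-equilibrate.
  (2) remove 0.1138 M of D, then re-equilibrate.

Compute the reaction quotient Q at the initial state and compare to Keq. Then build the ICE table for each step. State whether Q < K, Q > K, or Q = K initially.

Q₀ = 0.001405; Q < K (proceeds forward)

Q₀ = 0.001405 vs Keq = 0.003465 ⇒ Q<K, forward
Step 1:
                   D          E
  Initial     0.3785    0.08101
  Change   -0.009186    0.02756
  Equil       0.3693     0.1086
  solve Keq expr → x = 0.009186; check Q = 0.003465
Then remove 0.03273 M of E.
Step 2:
                   D          E
  Initial     0.3693    0.07584
  Change    -0.01056    0.03169
  Equil       0.3588     0.1075
  solve Keq expr → x = 0.01056; check Q = 0.003465
Then remove 0.1138 M of D.
Step 3:
                   D          E
  Initial      0.245     0.1075
  Change    0.004105   -0.01232
  Equil       0.2491    0.09521
  solve Keq expr → x = -0.004105; check Q = 0.003465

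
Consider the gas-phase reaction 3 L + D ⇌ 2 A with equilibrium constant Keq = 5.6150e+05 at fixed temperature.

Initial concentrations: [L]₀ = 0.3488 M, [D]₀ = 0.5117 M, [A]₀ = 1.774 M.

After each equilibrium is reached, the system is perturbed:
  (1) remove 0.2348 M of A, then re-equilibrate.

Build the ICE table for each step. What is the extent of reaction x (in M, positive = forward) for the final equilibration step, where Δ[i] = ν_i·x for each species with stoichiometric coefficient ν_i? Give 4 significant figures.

x = 6.8571e-04 M

Q₀ = 144.9 vs Keq = 5.6150e+05 ⇒ Q<K, forward
Step 1:
                   L          D          A
  Initial     0.3488     0.5117      1.774
  Change     -0.3229    -0.1076     0.2152
  Equil      0.02593     0.4041      1.989
  solve Keq expr → x = 0.1076; check Q = 5.6150e+05
Then remove 0.2348 M of A.
Step 2:
                   L          D          A
  Initial    0.02593     0.4041      1.754
  Change   -0.002057 -6.8571e-04   0.001371
  Equil      0.02388     0.4034      1.756
  solve Keq expr → x = 6.8571e-04; check Q = 5.6150e+05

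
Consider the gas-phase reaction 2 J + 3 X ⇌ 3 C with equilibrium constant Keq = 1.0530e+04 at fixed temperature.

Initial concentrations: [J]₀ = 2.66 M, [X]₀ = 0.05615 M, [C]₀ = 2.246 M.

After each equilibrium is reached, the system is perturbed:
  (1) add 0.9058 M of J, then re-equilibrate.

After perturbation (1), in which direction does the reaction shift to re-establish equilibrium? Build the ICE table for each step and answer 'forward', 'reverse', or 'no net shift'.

Direction: forward

Q₀ = 9045 vs Keq = 1.0530e+04 ⇒ Q<K, forward
Step 1:
                  J         X         C
  Initial      2.66   0.05615     2.246
  Change  -0.001791 -0.002686  0.002686
  Equil       2.658   0.05346     2.249
  solve Keq expr → x = 8.9539e-04; check Q = 1.0530e+04
Then add 0.9058 M of J.
Step 2:
                  J         X         C
  Initial     3.564   0.05346     2.249
  Change  -0.006174 -0.009261  0.009261
  Equil       3.558    0.0442     2.258
  solve Keq expr → x = 0.003087; check Q = 1.0530e+04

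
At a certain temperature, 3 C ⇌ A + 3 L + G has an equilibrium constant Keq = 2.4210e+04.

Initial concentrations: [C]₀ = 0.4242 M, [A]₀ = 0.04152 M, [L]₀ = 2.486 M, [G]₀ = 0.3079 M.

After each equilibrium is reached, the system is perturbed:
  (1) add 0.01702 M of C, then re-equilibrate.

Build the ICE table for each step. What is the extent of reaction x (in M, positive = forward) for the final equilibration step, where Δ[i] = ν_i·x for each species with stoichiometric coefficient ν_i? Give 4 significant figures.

x = 0.005391 M

Q₀ = 2.573 vs Keq = 2.4210e+04 ⇒ Q<K, forward
Step 1:
                    C           A           L           G
  Initial      0.4242     0.04152       2.486      0.3079
  Change      -0.3826      0.1275      0.3826      0.1275
  Equil       0.04156      0.1691       2.869      0.4354
  solve Keq expr → x = 0.1275; check Q = 2.4210e+04
Then add 0.01702 M of C.
Step 2:
                    C           A           L           G
  Initial     0.05858      0.1691       2.869      0.4354
  Change     -0.01617    0.005391     0.01617    0.005391
  Equil       0.04241      0.1745       2.885      0.4408
  solve Keq expr → x = 0.005391; check Q = 2.4210e+04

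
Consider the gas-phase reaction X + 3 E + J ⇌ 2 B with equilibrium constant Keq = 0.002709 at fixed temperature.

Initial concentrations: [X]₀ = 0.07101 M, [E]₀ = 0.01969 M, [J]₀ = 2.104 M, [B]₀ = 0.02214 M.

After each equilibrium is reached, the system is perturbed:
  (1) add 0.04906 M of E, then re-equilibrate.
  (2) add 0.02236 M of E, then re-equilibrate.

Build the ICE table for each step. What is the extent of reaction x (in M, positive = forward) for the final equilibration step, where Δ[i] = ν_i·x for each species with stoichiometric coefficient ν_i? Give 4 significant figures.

x = 1.1906e-04 M

Q₀ = 429.8 vs Keq = 0.002709 ⇒ Q>K, reverse
Step 1:
                   X          E          J          B
  Initial    0.07101    0.01969      2.104    0.02214
  Change     0.01094    0.03282    0.01094   -0.02188
  Equil      0.08195    0.05251      2.115 2.6072e-04
  solve Keq expr → x = -0.01094; check Q = 0.002709
Then add 0.04906 M of E.
Step 2:
                   X          E          J          B
  Initial    0.08195     0.1016      2.115 2.6072e-04
  Change  -2.1651e-04 -6.4952e-04 -2.1651e-04 4.3301e-04
  Equil      0.08173     0.1009      2.115 6.9373e-04
  solve Keq expr → x = 2.1651e-04; check Q = 0.002709
Then add 0.02236 M of E.
Step 3:
                   X          E          J          B
  Initial    0.08173     0.1233      2.115 6.9373e-04
  Change  -1.1906e-04 -3.5718e-04 -1.1906e-04 2.3812e-04
  Equil      0.08161     0.1229      2.115 9.3185e-04
  solve Keq expr → x = 1.1906e-04; check Q = 0.002709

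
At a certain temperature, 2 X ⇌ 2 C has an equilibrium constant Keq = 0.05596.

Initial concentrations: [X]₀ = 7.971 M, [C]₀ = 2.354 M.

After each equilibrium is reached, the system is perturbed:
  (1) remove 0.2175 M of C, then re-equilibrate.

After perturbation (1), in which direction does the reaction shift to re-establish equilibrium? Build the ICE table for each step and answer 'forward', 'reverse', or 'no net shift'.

Direction: forward

Q₀ = 0.08721 vs Keq = 0.05596 ⇒ Q>K, reverse
Step 1:
                   X          C
  Initial      7.971      2.354
  Change      0.3788    -0.3788
  Equil         8.35      1.975
  solve Keq expr → x = -0.1894; check Q = 0.05596
Then remove 0.2175 M of C.
Step 2:
                   X          C
  Initial       8.35      1.758
  Change     -0.1759     0.1759
  Equil        8.174      1.934
  solve Keq expr → x = 0.08795; check Q = 0.05596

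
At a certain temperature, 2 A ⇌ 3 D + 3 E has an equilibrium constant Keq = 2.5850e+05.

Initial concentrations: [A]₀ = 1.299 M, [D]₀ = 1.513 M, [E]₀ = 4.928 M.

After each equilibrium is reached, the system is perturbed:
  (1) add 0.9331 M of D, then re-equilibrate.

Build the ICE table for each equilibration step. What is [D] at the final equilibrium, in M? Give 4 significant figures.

Q₀ = 245.6 vs Keq = 2.5850e+05 ⇒ Q<K, forward
Step 1:
                    A           D           E
  Initial       1.299       1.513       4.928
  Change        -1.11       1.665       1.665
  Equil        0.1887       3.178       6.593
  solve Keq expr → x = 0.5552; check Q = 2.5850e+05
Then add 0.9331 M of D.
Step 2:
                    A           D           E
  Initial      0.1887       4.112       6.593
  Change      0.07162     -0.1074     -0.1074
  Equil        0.2603       4.004       6.486
  solve Keq expr → x = -0.03581; check Q = 2.5850e+05

[D]_eq = 4.004 M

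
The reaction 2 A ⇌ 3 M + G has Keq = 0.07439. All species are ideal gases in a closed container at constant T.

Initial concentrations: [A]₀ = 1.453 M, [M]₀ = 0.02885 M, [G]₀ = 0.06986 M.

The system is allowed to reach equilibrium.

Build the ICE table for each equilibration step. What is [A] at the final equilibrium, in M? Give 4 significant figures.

[A]_eq = 1.034 M

Q₀ = 7.9457e-07 vs Keq = 0.07439 ⇒ Q<K, forward
Step 1:
                   A          M          G
  I            1.453    0.02885    0.06986
  C          -0.4192     0.6288     0.2096
  E            1.034     0.6577     0.2795
  solve Keq expr → x = 0.2096; check Q = 0.07439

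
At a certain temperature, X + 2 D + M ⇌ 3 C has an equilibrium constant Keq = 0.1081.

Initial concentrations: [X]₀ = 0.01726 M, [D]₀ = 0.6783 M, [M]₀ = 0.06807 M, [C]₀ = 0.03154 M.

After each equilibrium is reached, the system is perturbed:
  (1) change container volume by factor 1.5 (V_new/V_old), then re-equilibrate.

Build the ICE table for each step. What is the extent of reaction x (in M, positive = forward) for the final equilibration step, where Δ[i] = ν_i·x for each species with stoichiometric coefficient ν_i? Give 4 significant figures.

Q₀ = 0.05804 vs Keq = 0.1081 ⇒ Q<K, forward
Step 1:
                    X           D           M           C
  I           0.01726      0.6783     0.06807     0.03154
  C         -0.001801   -0.003601   -0.001801    0.005402
  E           0.01546      0.6747     0.06627     0.03694
  solve Keq expr → x = 0.001801; check Q = 0.1081
Then change container volume by factor 1.5 (V_new/V_old).
Step 2:
                    X           D           M           C
  I           0.01031      0.4498     0.04418     0.02463
  C        7.9632e-04    0.001593  7.9632e-04   -0.002389
  E            0.0111      0.4514     0.04498     0.02224
  solve Keq expr → x = -7.9632e-04; check Q = 0.1081

x = -7.9632e-04 M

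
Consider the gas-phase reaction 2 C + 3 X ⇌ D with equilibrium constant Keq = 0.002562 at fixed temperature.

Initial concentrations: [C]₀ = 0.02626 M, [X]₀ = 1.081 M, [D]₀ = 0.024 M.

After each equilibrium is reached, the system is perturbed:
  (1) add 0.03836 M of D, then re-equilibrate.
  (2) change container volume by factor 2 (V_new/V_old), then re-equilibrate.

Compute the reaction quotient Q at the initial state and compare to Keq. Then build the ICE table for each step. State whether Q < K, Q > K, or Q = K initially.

Q₀ = 27.55 vs Keq = 0.002562 ⇒ Q>K, reverse
Step 1:
                    C           X           D
  init        0.02626       1.081       0.024
  Δ           0.04796     0.07194    -0.02398
  eq          0.07422       1.153  2.1627e-05
  solve Keq expr → x = -0.02398; check Q = 0.002562
Then add 0.03836 M of D.
Step 2:
                    C           X           D
  init        0.07422       1.153     0.03838
  Δ           0.07653      0.1148    -0.03826
  eq           0.1507       1.268  1.1861e-04
  solve Keq expr → x = -0.03826; check Q = 0.002562
Then change container volume by factor 2 (V_new/V_old).
Step 3:
                    C           X           D
  init        0.07537      0.6339  5.9306e-05
  Δ        1.1117e-04  1.6676e-04 -5.5585e-05
  eq          0.07548       0.634  3.7205e-06
  solve Keq expr → x = -5.5585e-05; check Q = 0.002562

Q₀ = 27.55; Q > K (proceeds reverse)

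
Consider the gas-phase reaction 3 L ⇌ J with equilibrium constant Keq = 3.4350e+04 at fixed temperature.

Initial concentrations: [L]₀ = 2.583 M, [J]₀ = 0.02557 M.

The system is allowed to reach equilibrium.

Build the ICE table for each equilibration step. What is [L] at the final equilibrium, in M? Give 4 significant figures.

Q₀ = 0.001484 vs Keq = 3.4350e+04 ⇒ Q<K, forward
Step 1:
                    L           J
  init          2.583     0.02557
  Δ            -2.554      0.8512
  eq          0.02944      0.8768
  solve Keq expr → x = 0.8512; check Q = 3.4350e+04

[L]_eq = 0.02944 M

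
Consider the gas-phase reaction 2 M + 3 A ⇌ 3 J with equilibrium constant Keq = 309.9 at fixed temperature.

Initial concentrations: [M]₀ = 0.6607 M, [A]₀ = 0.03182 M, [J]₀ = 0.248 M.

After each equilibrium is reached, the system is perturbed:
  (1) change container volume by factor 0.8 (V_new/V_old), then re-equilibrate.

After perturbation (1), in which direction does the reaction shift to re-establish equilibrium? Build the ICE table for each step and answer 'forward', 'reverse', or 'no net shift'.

Direction: forward

Q₀ = 1085 vs Keq = 309.9 ⇒ Q>K, reverse
Step 1:
                  M         A         J
  Initial    0.6607   0.03182     0.248
  Change   0.008973   0.01346  -0.01346
  Equil      0.6697   0.04528    0.2345
  solve Keq expr → x = -0.004487; check Q = 309.9
Then change container volume by factor 0.8 (V_new/V_old).
Step 2:
                  M         A         J
  Initial    0.8371    0.0566    0.2932
  Change  -0.004372 -0.006558  0.006558
  Equil      0.8327   0.05004    0.2997
  solve Keq expr → x = 0.002186; check Q = 309.9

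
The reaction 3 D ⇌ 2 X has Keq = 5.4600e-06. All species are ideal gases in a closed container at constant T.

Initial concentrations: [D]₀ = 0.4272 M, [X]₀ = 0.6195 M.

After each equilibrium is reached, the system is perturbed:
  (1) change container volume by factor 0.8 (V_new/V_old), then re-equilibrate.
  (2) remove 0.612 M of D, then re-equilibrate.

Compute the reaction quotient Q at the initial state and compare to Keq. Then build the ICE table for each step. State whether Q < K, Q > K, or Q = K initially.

Q₀ = 4.923 vs Keq = 5.4600e-06 ⇒ Q>K, reverse
Step 1:
                    D           X
  I            0.4272      0.6195
  C            0.9237     -0.6158
  E             1.351    0.003669
  solve Keq expr → x = -0.3079; check Q = 5.4600e-06
Then change container volume by factor 0.8 (V_new/V_old).
Step 2:
                    D           X
  I             1.689    0.004586
  C       -8.0650e-04  5.3767e-04
  E             1.688    0.005124
  solve Keq expr → x = 2.6883e-04; check Q = 5.4600e-06
Then remove 0.612 M of D.
Step 3:
                    D           X
  I             1.076    0.005124
  C          0.003754   -0.002503
  E              1.08    0.002621
  solve Keq expr → x = -0.001251; check Q = 5.4600e-06

Q₀ = 4.923; Q > K (proceeds reverse)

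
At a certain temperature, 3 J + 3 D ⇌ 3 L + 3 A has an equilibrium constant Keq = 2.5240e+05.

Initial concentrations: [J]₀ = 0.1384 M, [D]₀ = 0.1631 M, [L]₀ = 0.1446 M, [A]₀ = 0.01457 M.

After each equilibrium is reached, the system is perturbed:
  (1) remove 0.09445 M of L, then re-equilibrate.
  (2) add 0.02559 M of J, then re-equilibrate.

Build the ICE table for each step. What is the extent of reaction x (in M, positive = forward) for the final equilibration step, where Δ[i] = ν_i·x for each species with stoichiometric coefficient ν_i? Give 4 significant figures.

x = 0.004824 M

Q₀ = 8.1304e-04 vs Keq = 2.5240e+05 ⇒ Q<K, forward
Step 1:
                   J          D          L          A
  I           0.1384     0.1631     0.1446    0.01457
  C          -0.1236    -0.1236     0.1236     0.1236
  E          0.01483    0.03953     0.2682     0.1381
  solve Keq expr → x = 0.04119; check Q = 2.5240e+05
Then remove 0.09445 M of L.
Step 2:
                   J          D          L          A
  I          0.01483    0.03953     0.1737     0.1381
  C         -0.00371   -0.00371    0.00371    0.00371
  E          0.01112    0.03582     0.1774     0.1419
  solve Keq expr → x = 0.001237; check Q = 2.5240e+05
Then add 0.02559 M of J.
Step 3:
                   J          D          L          A
  I          0.03671    0.03582     0.1774     0.1419
  C         -0.01447   -0.01447    0.01447    0.01447
  E          0.02224    0.02135     0.1919     0.1563
  solve Keq expr → x = 0.004824; check Q = 2.5240e+05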